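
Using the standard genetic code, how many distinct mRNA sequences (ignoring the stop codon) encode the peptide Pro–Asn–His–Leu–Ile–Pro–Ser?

6912

Pro: 4 codons.
Asn: 2 codons.
His: 2 codons.
Leu: 6 codons.
Ile: 3 codons.
Pro: 4 codons.
Ser: 6 codons.
4 × 2 × 2 × 6 × 3 × 4 × 6 = 6912.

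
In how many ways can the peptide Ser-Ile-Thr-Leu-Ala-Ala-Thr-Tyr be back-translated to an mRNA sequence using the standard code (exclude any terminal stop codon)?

55296

Ser: 6 codons.
Ile: 3 codons.
Thr: 4 codons.
Leu: 6 codons.
Ala: 4 codons.
Ala: 4 codons.
Thr: 4 codons.
Tyr: 2 codons.
6 × 3 × 4 × 6 × 4 × 4 × 4 × 2 = 55296.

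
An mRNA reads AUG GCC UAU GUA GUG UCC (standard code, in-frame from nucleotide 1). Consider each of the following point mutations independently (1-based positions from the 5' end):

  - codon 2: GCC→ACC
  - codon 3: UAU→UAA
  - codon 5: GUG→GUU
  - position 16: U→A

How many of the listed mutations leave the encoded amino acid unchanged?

1

Codon 2: GCC (Ala) → ACC (Thr) — missense.
Codon 3: UAU (Tyr) → UAA (Stop) — nonsense.
Codon 5: GUG (Val) → GUU (Val) — synonymous.
Codon 6: UCC (Ser) → ACC (Thr) — missense.
Synonymous: 1 of 4.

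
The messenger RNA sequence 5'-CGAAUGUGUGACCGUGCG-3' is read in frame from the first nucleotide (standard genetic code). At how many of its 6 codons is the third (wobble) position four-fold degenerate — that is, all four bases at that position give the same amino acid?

Codon 1 CGA (Arg): third position 4-fold.
Codon 2 AUG (Met): third position 1-fold.
Codon 3 UGU (Cys): third position 2-fold.
Codon 4 GAC (Asp): third position 2-fold.
Codon 5 CGU (Arg): third position 4-fold.
Codon 6 GCG (Ala): third position 4-fold.
Four-fold degenerate third positions: 3.

3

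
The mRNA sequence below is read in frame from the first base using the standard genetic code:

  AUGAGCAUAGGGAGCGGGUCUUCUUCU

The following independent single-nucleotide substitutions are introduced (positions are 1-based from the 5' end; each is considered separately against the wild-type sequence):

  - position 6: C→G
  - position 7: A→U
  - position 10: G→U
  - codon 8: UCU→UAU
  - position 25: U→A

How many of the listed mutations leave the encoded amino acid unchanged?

0

Codon 2: AGC (Ser) → AGG (Arg) — missense.
Codon 3: AUA (Ile) → UUA (Leu) — missense.
Codon 4: GGG (Gly) → UGG (Trp) — missense.
Codon 8: UCU (Ser) → UAU (Tyr) — missense.
Codon 9: UCU (Ser) → ACU (Thr) — missense.
Synonymous: 0 of 5.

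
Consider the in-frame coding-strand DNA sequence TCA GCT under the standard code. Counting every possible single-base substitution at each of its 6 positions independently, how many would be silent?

Codon 1 (TCA, Ser): 3 synonymous substitutions.
Codon 2 (GCT, Ala): 3 synonymous substitutions.
Total: 3 + 3 = 6.

6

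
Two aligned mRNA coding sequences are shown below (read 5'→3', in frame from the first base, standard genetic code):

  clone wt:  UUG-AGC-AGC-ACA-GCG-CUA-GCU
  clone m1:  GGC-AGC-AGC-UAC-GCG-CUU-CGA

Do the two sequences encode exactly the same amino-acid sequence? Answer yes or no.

Codon 1: UUG Leu / GGC Gly — nonsynonymous.
Codon 2: AGC Ser / AGC Ser — identical.
Codon 3: AGC Ser / AGC Ser — identical.
Codon 4: ACA Thr / UAC Tyr — nonsynonymous.
Codon 5: GCG Ala / GCG Ala — identical.
Codon 6: CUA Leu / CUU Leu — synonymous.
Codon 7: GCU Ala / CGA Arg — nonsynonymous.
Nonsynonymous differences: 3 → different protein.

no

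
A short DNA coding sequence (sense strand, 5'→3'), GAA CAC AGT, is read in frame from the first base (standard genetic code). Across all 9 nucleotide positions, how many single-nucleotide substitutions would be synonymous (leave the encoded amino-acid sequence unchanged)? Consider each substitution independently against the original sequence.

3

Codon 1 (GAA, Glu): 1 synonymous substitution.
Codon 2 (CAC, His): 1 synonymous substitution.
Codon 3 (AGT, Ser): 1 synonymous substitution.
Total: 1 + 1 + 1 = 3.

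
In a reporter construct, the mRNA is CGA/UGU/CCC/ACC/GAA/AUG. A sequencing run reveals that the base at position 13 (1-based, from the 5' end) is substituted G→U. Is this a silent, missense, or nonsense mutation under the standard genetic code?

nonsense

Position 13 falls in codon 5: GAA → Glu.
After the substitution the codon is UAA → Stop.
The new codon is a stop codon, so this is a nonsense mutation.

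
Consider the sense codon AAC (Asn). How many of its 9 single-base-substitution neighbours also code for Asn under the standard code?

Position 1: none → 0 synonymous.
Position 2: none → 0 synonymous.
Position 3: AAT → 1 synonymous.
Total: 0 + 0 + 1 = 1.

1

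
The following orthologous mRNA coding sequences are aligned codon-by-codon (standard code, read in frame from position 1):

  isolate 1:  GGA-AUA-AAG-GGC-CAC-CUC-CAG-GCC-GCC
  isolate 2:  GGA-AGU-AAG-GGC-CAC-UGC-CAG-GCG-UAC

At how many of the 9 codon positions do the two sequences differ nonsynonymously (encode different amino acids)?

3

Codon 1: GGA Gly / GGA Gly — identical.
Codon 2: AUA Ile / AGU Ser — nonsynonymous.
Codon 3: AAG Lys / AAG Lys — identical.
Codon 4: GGC Gly / GGC Gly — identical.
Codon 5: CAC His / CAC His — identical.
Codon 6: CUC Leu / UGC Cys — nonsynonymous.
Codon 7: CAG Gln / CAG Gln — identical.
Codon 8: GCC Ala / GCG Ala — synonymous.
Codon 9: GCC Ala / UAC Tyr — nonsynonymous.
Nonsynonymous differences: 3.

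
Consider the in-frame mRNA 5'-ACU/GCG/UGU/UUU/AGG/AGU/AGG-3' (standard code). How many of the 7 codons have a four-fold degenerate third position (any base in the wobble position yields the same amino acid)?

Codon 1 ACU (Thr): third position 4-fold.
Codon 2 GCG (Ala): third position 4-fold.
Codon 3 UGU (Cys): third position 2-fold.
Codon 4 UUU (Phe): third position 2-fold.
Codon 5 AGG (Arg): third position 2-fold.
Codon 6 AGU (Ser): third position 2-fold.
Codon 7 AGG (Arg): third position 2-fold.
Four-fold degenerate third positions: 2.

2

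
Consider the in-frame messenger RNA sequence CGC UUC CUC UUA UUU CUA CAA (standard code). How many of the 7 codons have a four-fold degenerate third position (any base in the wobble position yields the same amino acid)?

Codon 1 CGC (Arg): third position 4-fold.
Codon 2 UUC (Phe): third position 2-fold.
Codon 3 CUC (Leu): third position 4-fold.
Codon 4 UUA (Leu): third position 2-fold.
Codon 5 UUU (Phe): third position 2-fold.
Codon 6 CUA (Leu): third position 4-fold.
Codon 7 CAA (Gln): third position 2-fold.
Four-fold degenerate third positions: 3.

3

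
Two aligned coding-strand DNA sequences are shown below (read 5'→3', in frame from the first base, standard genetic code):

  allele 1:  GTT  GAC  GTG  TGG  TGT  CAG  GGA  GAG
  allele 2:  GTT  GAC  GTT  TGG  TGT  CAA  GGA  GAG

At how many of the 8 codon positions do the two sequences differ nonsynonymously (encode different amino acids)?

Codon 1: GTT Val / GTT Val — identical.
Codon 2: GAC Asp / GAC Asp — identical.
Codon 3: GTG Val / GTT Val — synonymous.
Codon 4: TGG Trp / TGG Trp — identical.
Codon 5: TGT Cys / TGT Cys — identical.
Codon 6: CAG Gln / CAA Gln — synonymous.
Codon 7: GGA Gly / GGA Gly — identical.
Codon 8: GAG Glu / GAG Glu — identical.
Nonsynonymous differences: 0.

0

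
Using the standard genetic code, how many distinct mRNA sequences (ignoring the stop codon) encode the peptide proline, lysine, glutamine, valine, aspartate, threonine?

512

Pro: 4 codons.
Lys: 2 codons.
Gln: 2 codons.
Val: 4 codons.
Asp: 2 codons.
Thr: 4 codons.
4 × 2 × 2 × 4 × 2 × 4 = 512.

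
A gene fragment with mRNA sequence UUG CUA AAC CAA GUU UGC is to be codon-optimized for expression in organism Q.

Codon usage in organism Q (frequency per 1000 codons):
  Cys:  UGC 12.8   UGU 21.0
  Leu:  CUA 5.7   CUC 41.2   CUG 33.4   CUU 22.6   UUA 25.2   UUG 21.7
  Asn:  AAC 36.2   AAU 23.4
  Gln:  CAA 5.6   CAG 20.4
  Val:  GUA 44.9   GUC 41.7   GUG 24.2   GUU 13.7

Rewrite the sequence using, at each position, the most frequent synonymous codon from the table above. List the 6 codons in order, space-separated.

CUC CUC AAC CAG GUA UGU

Codon 1 (Leu): best is CUC at 41.2.
Codon 2 (Leu): best is CUC at 41.2.
Codon 3 (Asn): best is AAC at 36.2.
Codon 4 (Gln): best is CAG at 20.4.
Codon 5 (Val): best is GUA at 44.9.
Codon 6 (Cys): best is UGU at 21.0.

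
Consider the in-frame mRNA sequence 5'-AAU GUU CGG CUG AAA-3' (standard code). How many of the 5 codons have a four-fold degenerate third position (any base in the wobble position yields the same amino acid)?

3

Codon 1 AAU (Asn): third position 2-fold.
Codon 2 GUU (Val): third position 4-fold.
Codon 3 CGG (Arg): third position 4-fold.
Codon 4 CUG (Leu): third position 4-fold.
Codon 5 AAA (Lys): third position 2-fold.
Four-fold degenerate third positions: 3.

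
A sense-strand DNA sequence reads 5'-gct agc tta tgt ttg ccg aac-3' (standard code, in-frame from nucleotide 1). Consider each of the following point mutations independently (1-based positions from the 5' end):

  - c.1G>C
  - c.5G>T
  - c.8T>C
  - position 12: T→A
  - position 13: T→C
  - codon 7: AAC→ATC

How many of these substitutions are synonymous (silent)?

1

Codon 1: GCT (Ala) → CCT (Pro) — missense.
Codon 2: AGC (Ser) → ATC (Ile) — missense.
Codon 3: TTA (Leu) → TCA (Ser) — missense.
Codon 4: TGT (Cys) → TGA (Stop) — nonsense.
Codon 5: TTG (Leu) → CTG (Leu) — synonymous.
Codon 7: AAC (Asn) → ATC (Ile) — missense.
Synonymous: 1 of 6.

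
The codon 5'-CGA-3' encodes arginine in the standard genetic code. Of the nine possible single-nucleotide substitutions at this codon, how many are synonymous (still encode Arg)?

Position 1: AGA → 1 synonymous.
Position 2: none → 0 synonymous.
Position 3: CGT, CGC, CGG → 3 synonymous.
Total: 1 + 0 + 3 = 4.

4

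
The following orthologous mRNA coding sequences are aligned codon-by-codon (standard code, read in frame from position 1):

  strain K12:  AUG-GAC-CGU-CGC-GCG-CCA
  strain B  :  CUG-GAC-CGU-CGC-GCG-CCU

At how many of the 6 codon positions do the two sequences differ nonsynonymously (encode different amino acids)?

1

Codon 1: AUG Met / CUG Leu — nonsynonymous.
Codon 2: GAC Asp / GAC Asp — identical.
Codon 3: CGU Arg / CGU Arg — identical.
Codon 4: CGC Arg / CGC Arg — identical.
Codon 5: GCG Ala / GCG Ala — identical.
Codon 6: CCA Pro / CCU Pro — synonymous.
Nonsynonymous differences: 1.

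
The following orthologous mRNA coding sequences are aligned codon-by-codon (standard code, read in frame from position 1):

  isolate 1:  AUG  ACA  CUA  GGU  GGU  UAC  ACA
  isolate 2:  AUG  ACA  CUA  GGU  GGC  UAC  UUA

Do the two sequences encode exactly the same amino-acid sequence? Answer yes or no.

no

Codon 1: AUG Met / AUG Met — identical.
Codon 2: ACA Thr / ACA Thr — identical.
Codon 3: CUA Leu / CUA Leu — identical.
Codon 4: GGU Gly / GGU Gly — identical.
Codon 5: GGU Gly / GGC Gly — synonymous.
Codon 6: UAC Tyr / UAC Tyr — identical.
Codon 7: ACA Thr / UUA Leu — nonsynonymous.
Nonsynonymous differences: 1 → different protein.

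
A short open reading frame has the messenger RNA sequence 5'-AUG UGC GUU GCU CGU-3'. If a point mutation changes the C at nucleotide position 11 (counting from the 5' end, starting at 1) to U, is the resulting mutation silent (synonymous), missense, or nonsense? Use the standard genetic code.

Position 11 falls in codon 4: GCU → Ala.
After the substitution the codon is GUU → Val.
Ala ≠ Val, so this is a missense mutation.

missense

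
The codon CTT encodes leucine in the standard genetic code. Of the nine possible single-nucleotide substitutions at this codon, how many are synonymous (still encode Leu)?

3

Position 1: none → 0 synonymous.
Position 2: none → 0 synonymous.
Position 3: CTC, CTA, CTG → 3 synonymous.
Total: 0 + 0 + 3 = 3.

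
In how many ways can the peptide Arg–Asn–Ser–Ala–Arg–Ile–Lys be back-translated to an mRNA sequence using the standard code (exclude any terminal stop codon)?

10368

Arg: 6 codons.
Asn: 2 codons.
Ser: 6 codons.
Ala: 4 codons.
Arg: 6 codons.
Ile: 3 codons.
Lys: 2 codons.
6 × 2 × 6 × 4 × 6 × 3 × 2 = 10368.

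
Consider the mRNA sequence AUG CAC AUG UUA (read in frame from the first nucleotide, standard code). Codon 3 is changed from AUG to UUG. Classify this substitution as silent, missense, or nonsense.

Position 7 falls in codon 3: AUG → Met.
After the substitution the codon is UUG → Leu.
Met ≠ Leu, so this is a missense mutation.

missense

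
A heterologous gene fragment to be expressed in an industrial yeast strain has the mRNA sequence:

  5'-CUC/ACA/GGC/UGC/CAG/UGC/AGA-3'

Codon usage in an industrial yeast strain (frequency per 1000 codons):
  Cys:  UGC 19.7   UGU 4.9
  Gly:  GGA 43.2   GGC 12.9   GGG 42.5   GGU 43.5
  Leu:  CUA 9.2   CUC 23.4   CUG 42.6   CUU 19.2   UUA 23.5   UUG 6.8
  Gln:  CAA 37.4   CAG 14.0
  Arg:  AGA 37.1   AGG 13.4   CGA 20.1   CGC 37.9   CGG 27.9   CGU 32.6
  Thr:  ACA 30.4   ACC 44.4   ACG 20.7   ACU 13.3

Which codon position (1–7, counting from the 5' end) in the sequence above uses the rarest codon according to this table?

Codon 1 CUC (Leu): 23.4 per 1000.
Codon 2 ACA (Thr): 30.4 per 1000.
Codon 3 GGC (Gly): 12.9 per 1000.
Codon 4 UGC (Cys): 19.7 per 1000.
Codon 5 CAG (Gln): 14.0 per 1000.
Codon 6 UGC (Cys): 19.7 per 1000.
Codon 7 AGA (Arg): 37.1 per 1000.
Lowest frequency is 12.9 at codon 3.

3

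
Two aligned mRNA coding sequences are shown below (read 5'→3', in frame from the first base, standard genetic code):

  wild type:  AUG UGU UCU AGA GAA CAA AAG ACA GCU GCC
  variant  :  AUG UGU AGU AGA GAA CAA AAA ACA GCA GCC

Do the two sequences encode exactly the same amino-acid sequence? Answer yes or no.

yes

Codon 1: AUG Met / AUG Met — identical.
Codon 2: UGU Cys / UGU Cys — identical.
Codon 3: UCU Ser / AGU Ser — synonymous.
Codon 4: AGA Arg / AGA Arg — identical.
Codon 5: GAA Glu / GAA Glu — identical.
Codon 6: CAA Gln / CAA Gln — identical.
Codon 7: AAG Lys / AAA Lys — synonymous.
Codon 8: ACA Thr / ACA Thr — identical.
Codon 9: GCU Ala / GCA Ala — synonymous.
Codon 10: GCC Ala / GCC Ala — identical.
Nonsynonymous differences: 0 → same protein.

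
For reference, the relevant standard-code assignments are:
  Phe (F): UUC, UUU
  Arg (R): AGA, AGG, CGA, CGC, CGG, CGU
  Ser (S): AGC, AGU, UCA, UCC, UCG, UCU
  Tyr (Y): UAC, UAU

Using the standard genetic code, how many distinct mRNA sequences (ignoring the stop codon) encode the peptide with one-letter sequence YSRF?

Tyr: 2 codons.
Ser: 6 codons.
Arg: 6 codons.
Phe: 2 codons.
2 × 6 × 6 × 2 = 144.

144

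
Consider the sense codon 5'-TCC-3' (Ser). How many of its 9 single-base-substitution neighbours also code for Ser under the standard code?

Position 1: none → 0 synonymous.
Position 2: none → 0 synonymous.
Position 3: TCT, TCA, TCG → 3 synonymous.
Total: 0 + 0 + 3 = 3.

3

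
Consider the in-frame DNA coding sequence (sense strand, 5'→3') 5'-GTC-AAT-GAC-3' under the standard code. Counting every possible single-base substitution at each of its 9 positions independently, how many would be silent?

5

Codon 1 (GTC, Val): 3 synonymous substitutions.
Codon 2 (AAT, Asn): 1 synonymous substitution.
Codon 3 (GAC, Asp): 1 synonymous substitution.
Total: 3 + 1 + 1 = 5.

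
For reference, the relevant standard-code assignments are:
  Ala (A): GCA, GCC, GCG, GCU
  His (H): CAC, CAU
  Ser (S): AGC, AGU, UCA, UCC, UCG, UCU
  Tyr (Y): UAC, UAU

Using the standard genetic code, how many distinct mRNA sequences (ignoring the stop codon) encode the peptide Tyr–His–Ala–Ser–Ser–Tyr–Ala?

Tyr: 2 codons.
His: 2 codons.
Ala: 4 codons.
Ser: 6 codons.
Ser: 6 codons.
Tyr: 2 codons.
Ala: 4 codons.
2 × 2 × 4 × 6 × 6 × 2 × 4 = 4608.

4608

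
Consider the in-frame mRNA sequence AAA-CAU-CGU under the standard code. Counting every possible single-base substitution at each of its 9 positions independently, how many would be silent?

Codon 1 (AAA, Lys): 1 synonymous substitution.
Codon 2 (CAU, His): 1 synonymous substitution.
Codon 3 (CGU, Arg): 3 synonymous substitutions.
Total: 1 + 1 + 3 = 5.

5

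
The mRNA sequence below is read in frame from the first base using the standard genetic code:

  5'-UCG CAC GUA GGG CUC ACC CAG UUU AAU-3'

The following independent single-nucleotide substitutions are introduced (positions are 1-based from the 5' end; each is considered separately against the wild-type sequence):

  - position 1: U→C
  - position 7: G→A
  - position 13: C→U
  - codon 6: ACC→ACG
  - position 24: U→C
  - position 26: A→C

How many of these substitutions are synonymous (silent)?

2

Codon 1: UCG (Ser) → CCG (Pro) — missense.
Codon 3: GUA (Val) → AUA (Ile) — missense.
Codon 5: CUC (Leu) → UUC (Phe) — missense.
Codon 6: ACC (Thr) → ACG (Thr) — synonymous.
Codon 8: UUU (Phe) → UUC (Phe) — synonymous.
Codon 9: AAU (Asn) → ACU (Thr) — missense.
Synonymous: 2 of 6.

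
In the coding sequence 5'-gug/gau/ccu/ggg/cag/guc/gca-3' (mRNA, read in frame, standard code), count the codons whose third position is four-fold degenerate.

5

Codon 1 GUG (Val): third position 4-fold.
Codon 2 GAU (Asp): third position 2-fold.
Codon 3 CCU (Pro): third position 4-fold.
Codon 4 GGG (Gly): third position 4-fold.
Codon 5 CAG (Gln): third position 2-fold.
Codon 6 GUC (Val): third position 4-fold.
Codon 7 GCA (Ala): third position 4-fold.
Four-fold degenerate third positions: 5.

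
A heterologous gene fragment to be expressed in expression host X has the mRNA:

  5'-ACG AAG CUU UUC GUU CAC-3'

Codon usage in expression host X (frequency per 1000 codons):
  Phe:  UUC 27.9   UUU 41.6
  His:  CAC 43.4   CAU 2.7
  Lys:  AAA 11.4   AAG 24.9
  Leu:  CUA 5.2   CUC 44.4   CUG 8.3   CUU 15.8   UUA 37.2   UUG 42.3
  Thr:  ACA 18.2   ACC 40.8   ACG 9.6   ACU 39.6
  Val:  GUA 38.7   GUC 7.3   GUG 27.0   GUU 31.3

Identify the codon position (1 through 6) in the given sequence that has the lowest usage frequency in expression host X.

1

Codon 1 ACG (Thr): 9.6 per 1000.
Codon 2 AAG (Lys): 24.9 per 1000.
Codon 3 CUU (Leu): 15.8 per 1000.
Codon 4 UUC (Phe): 27.9 per 1000.
Codon 5 GUU (Val): 31.3 per 1000.
Codon 6 CAC (His): 43.4 per 1000.
Lowest frequency is 9.6 at codon 1.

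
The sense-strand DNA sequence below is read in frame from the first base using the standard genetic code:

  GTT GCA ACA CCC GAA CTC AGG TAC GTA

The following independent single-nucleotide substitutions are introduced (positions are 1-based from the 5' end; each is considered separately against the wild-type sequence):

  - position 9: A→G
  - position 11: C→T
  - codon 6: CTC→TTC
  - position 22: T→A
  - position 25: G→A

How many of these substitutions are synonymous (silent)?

1

Codon 3: ACA (Thr) → ACG (Thr) — synonymous.
Codon 4: CCC (Pro) → CTC (Leu) — missense.
Codon 6: CTC (Leu) → TTC (Phe) — missense.
Codon 8: TAC (Tyr) → AAC (Asn) — missense.
Codon 9: GTA (Val) → ATA (Ile) — missense.
Synonymous: 1 of 5.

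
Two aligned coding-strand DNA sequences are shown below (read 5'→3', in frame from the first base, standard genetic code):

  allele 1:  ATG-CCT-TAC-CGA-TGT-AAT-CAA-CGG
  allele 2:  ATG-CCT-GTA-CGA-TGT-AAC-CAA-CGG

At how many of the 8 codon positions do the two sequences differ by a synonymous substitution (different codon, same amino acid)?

Codon 1: ATG Met / ATG Met — identical.
Codon 2: CCT Pro / CCT Pro — identical.
Codon 3: TAC Tyr / GTA Val — nonsynonymous.
Codon 4: CGA Arg / CGA Arg — identical.
Codon 5: TGT Cys / TGT Cys — identical.
Codon 6: AAT Asn / AAC Asn — synonymous.
Codon 7: CAA Gln / CAA Gln — identical.
Codon 8: CGG Arg / CGG Arg — identical.
Synonymous differences: 1.

1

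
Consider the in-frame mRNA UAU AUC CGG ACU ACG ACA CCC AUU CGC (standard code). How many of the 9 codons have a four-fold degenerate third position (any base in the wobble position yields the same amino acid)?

Codon 1 UAU (Tyr): third position 2-fold.
Codon 2 AUC (Ile): third position 3-fold.
Codon 3 CGG (Arg): third position 4-fold.
Codon 4 ACU (Thr): third position 4-fold.
Codon 5 ACG (Thr): third position 4-fold.
Codon 6 ACA (Thr): third position 4-fold.
Codon 7 CCC (Pro): third position 4-fold.
Codon 8 AUU (Ile): third position 3-fold.
Codon 9 CGC (Arg): third position 4-fold.
Four-fold degenerate third positions: 6.

6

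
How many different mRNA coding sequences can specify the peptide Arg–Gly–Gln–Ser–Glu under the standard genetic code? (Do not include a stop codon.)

576

Arg: 6 codons.
Gly: 4 codons.
Gln: 2 codons.
Ser: 6 codons.
Glu: 2 codons.
6 × 4 × 2 × 6 × 2 = 576.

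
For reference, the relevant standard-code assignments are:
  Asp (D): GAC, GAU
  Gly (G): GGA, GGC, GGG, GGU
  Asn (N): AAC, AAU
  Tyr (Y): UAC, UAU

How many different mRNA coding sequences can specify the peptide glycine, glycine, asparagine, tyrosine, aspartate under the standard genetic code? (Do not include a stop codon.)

Gly: 4 codons.
Gly: 4 codons.
Asn: 2 codons.
Tyr: 2 codons.
Asp: 2 codons.
4 × 4 × 2 × 2 × 2 = 128.

128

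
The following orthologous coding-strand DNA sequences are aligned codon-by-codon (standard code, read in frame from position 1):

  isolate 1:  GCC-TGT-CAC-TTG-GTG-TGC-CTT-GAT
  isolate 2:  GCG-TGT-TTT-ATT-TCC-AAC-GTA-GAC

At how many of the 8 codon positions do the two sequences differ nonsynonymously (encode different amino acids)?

Codon 1: GCC Ala / GCG Ala — synonymous.
Codon 2: TGT Cys / TGT Cys — identical.
Codon 3: CAC His / TTT Phe — nonsynonymous.
Codon 4: TTG Leu / ATT Ile — nonsynonymous.
Codon 5: GTG Val / TCC Ser — nonsynonymous.
Codon 6: TGC Cys / AAC Asn — nonsynonymous.
Codon 7: CTT Leu / GTA Val — nonsynonymous.
Codon 8: GAT Asp / GAC Asp — synonymous.
Nonsynonymous differences: 5.

5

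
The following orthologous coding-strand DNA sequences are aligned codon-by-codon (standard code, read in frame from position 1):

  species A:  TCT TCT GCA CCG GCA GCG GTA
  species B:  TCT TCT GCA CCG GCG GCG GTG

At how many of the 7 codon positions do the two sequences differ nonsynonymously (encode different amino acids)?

0

Codon 1: TCT Ser / TCT Ser — identical.
Codon 2: TCT Ser / TCT Ser — identical.
Codon 3: GCA Ala / GCA Ala — identical.
Codon 4: CCG Pro / CCG Pro — identical.
Codon 5: GCA Ala / GCG Ala — synonymous.
Codon 6: GCG Ala / GCG Ala — identical.
Codon 7: GTA Val / GTG Val — synonymous.
Nonsynonymous differences: 0.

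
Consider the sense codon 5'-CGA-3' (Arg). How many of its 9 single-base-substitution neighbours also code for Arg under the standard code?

Position 1: AGA → 1 synonymous.
Position 2: none → 0 synonymous.
Position 3: CGU, CGC, CGG → 3 synonymous.
Total: 1 + 0 + 3 = 4.

4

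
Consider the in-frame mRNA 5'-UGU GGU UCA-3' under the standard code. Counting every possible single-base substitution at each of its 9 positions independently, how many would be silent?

Codon 1 (UGU, Cys): 1 synonymous substitution.
Codon 2 (GGU, Gly): 3 synonymous substitutions.
Codon 3 (UCA, Ser): 3 synonymous substitutions.
Total: 1 + 3 + 3 = 7.

7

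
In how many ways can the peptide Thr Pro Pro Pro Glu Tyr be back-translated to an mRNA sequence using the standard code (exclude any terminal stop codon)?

1024

Thr: 4 codons.
Pro: 4 codons.
Pro: 4 codons.
Pro: 4 codons.
Glu: 2 codons.
Tyr: 2 codons.
4 × 4 × 4 × 4 × 2 × 2 = 1024.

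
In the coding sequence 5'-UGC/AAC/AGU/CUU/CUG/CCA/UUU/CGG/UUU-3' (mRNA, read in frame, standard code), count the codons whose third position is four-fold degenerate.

Codon 1 UGC (Cys): third position 2-fold.
Codon 2 AAC (Asn): third position 2-fold.
Codon 3 AGU (Ser): third position 2-fold.
Codon 4 CUU (Leu): third position 4-fold.
Codon 5 CUG (Leu): third position 4-fold.
Codon 6 CCA (Pro): third position 4-fold.
Codon 7 UUU (Phe): third position 2-fold.
Codon 8 CGG (Arg): third position 4-fold.
Codon 9 UUU (Phe): third position 2-fold.
Four-fold degenerate third positions: 4.

4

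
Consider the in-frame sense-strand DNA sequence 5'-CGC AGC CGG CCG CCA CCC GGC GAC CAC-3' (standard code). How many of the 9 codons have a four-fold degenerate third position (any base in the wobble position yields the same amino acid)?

Codon 1 CGC (Arg): third position 4-fold.
Codon 2 AGC (Ser): third position 2-fold.
Codon 3 CGG (Arg): third position 4-fold.
Codon 4 CCG (Pro): third position 4-fold.
Codon 5 CCA (Pro): third position 4-fold.
Codon 6 CCC (Pro): third position 4-fold.
Codon 7 GGC (Gly): third position 4-fold.
Codon 8 GAC (Asp): third position 2-fold.
Codon 9 CAC (His): third position 2-fold.
Four-fold degenerate third positions: 6.

6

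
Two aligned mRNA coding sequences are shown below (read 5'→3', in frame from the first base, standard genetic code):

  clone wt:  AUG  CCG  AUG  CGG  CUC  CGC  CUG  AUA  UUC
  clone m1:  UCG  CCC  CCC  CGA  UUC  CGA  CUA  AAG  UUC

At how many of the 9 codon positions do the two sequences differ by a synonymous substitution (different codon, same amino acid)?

Codon 1: AUG Met / UCG Ser — nonsynonymous.
Codon 2: CCG Pro / CCC Pro — synonymous.
Codon 3: AUG Met / CCC Pro — nonsynonymous.
Codon 4: CGG Arg / CGA Arg — synonymous.
Codon 5: CUC Leu / UUC Phe — nonsynonymous.
Codon 6: CGC Arg / CGA Arg — synonymous.
Codon 7: CUG Leu / CUA Leu — synonymous.
Codon 8: AUA Ile / AAG Lys — nonsynonymous.
Codon 9: UUC Phe / UUC Phe — identical.
Synonymous differences: 4.

4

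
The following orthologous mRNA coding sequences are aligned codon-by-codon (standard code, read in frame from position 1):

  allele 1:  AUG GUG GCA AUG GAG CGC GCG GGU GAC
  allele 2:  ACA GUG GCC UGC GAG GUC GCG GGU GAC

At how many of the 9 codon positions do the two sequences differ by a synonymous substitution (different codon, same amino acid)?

Codon 1: AUG Met / ACA Thr — nonsynonymous.
Codon 2: GUG Val / GUG Val — identical.
Codon 3: GCA Ala / GCC Ala — synonymous.
Codon 4: AUG Met / UGC Cys — nonsynonymous.
Codon 5: GAG Glu / GAG Glu — identical.
Codon 6: CGC Arg / GUC Val — nonsynonymous.
Codon 7: GCG Ala / GCG Ala — identical.
Codon 8: GGU Gly / GGU Gly — identical.
Codon 9: GAC Asp / GAC Asp — identical.
Synonymous differences: 1.

1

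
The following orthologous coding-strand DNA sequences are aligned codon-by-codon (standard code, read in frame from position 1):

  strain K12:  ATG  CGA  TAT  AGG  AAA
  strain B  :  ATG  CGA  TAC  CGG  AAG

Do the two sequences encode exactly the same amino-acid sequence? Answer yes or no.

Codon 1: ATG Met / ATG Met — identical.
Codon 2: CGA Arg / CGA Arg — identical.
Codon 3: TAT Tyr / TAC Tyr — synonymous.
Codon 4: AGG Arg / CGG Arg — synonymous.
Codon 5: AAA Lys / AAG Lys — synonymous.
Nonsynonymous differences: 0 → same protein.

yes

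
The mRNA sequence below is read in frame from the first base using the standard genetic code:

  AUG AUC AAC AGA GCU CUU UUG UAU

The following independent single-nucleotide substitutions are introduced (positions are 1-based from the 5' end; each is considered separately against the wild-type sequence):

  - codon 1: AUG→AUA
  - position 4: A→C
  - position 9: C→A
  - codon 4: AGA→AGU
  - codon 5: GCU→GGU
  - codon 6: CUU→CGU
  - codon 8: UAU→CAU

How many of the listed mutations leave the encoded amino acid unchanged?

0

Codon 1: AUG (Met) → AUA (Ile) — missense.
Codon 2: AUC (Ile) → CUC (Leu) — missense.
Codon 3: AAC (Asn) → AAA (Lys) — missense.
Codon 4: AGA (Arg) → AGU (Ser) — missense.
Codon 5: GCU (Ala) → GGU (Gly) — missense.
Codon 6: CUU (Leu) → CGU (Arg) — missense.
Codon 8: UAU (Tyr) → CAU (His) — missense.
Synonymous: 0 of 7.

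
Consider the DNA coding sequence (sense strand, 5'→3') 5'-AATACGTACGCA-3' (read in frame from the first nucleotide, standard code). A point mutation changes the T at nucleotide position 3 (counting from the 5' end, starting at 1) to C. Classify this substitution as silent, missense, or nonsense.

Position 3 falls in codon 1: AAT → Asn.
After the substitution the codon is AAC → Asn.
Both encode Asn, so the change is synonymous.

silent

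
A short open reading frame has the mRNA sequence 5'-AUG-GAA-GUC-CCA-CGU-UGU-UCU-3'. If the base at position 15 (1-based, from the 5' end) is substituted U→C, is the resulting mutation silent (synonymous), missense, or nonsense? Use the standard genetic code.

silent

Position 15 falls in codon 5: CGU → Arg.
After the substitution the codon is CGC → Arg.
Both encode Arg, so the change is synonymous.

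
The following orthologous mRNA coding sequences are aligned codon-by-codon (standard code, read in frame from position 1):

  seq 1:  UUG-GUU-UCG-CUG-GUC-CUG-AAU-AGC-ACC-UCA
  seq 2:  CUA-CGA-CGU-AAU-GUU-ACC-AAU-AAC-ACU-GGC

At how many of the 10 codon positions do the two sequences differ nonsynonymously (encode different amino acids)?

Codon 1: UUG Leu / CUA Leu — synonymous.
Codon 2: GUU Val / CGA Arg — nonsynonymous.
Codon 3: UCG Ser / CGU Arg — nonsynonymous.
Codon 4: CUG Leu / AAU Asn — nonsynonymous.
Codon 5: GUC Val / GUU Val — synonymous.
Codon 6: CUG Leu / ACC Thr — nonsynonymous.
Codon 7: AAU Asn / AAU Asn — identical.
Codon 8: AGC Ser / AAC Asn — nonsynonymous.
Codon 9: ACC Thr / ACU Thr — synonymous.
Codon 10: UCA Ser / GGC Gly — nonsynonymous.
Nonsynonymous differences: 6.

6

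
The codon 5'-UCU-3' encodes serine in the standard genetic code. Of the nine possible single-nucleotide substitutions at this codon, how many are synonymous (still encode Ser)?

Position 1: none → 0 synonymous.
Position 2: none → 0 synonymous.
Position 3: UCC, UCA, UCG → 3 synonymous.
Total: 0 + 0 + 3 = 3.

3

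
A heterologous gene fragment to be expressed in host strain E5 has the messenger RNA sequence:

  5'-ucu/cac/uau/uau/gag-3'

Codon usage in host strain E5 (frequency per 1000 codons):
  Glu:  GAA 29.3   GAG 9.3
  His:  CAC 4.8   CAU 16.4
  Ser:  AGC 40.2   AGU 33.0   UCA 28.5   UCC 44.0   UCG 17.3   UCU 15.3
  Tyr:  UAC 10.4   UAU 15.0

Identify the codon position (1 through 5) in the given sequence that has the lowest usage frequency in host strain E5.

Codon 1 UCU (Ser): 15.3 per 1000.
Codon 2 CAC (His): 4.8 per 1000.
Codon 3 UAU (Tyr): 15.0 per 1000.
Codon 4 UAU (Tyr): 15.0 per 1000.
Codon 5 GAG (Glu): 9.3 per 1000.
Lowest frequency is 4.8 at codon 2.

2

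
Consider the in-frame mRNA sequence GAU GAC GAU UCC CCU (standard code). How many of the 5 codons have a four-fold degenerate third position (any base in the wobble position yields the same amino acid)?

2

Codon 1 GAU (Asp): third position 2-fold.
Codon 2 GAC (Asp): third position 2-fold.
Codon 3 GAU (Asp): third position 2-fold.
Codon 4 UCC (Ser): third position 4-fold.
Codon 5 CCU (Pro): third position 4-fold.
Four-fold degenerate third positions: 2.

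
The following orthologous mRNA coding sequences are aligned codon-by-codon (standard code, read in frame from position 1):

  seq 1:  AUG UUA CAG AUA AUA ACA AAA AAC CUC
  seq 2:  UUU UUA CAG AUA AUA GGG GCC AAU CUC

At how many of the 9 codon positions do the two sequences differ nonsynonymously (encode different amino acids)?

3

Codon 1: AUG Met / UUU Phe — nonsynonymous.
Codon 2: UUA Leu / UUA Leu — identical.
Codon 3: CAG Gln / CAG Gln — identical.
Codon 4: AUA Ile / AUA Ile — identical.
Codon 5: AUA Ile / AUA Ile — identical.
Codon 6: ACA Thr / GGG Gly — nonsynonymous.
Codon 7: AAA Lys / GCC Ala — nonsynonymous.
Codon 8: AAC Asn / AAU Asn — synonymous.
Codon 9: CUC Leu / CUC Leu — identical.
Nonsynonymous differences: 3.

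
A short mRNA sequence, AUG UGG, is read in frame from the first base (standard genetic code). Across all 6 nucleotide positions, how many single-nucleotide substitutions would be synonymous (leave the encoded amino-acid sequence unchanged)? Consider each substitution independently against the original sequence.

Codon 1 (AUG, Met): 0 synonymous substitutions.
Codon 2 (UGG, Trp): 0 synonymous substitutions.
Total: 0 + 0 = 0.

0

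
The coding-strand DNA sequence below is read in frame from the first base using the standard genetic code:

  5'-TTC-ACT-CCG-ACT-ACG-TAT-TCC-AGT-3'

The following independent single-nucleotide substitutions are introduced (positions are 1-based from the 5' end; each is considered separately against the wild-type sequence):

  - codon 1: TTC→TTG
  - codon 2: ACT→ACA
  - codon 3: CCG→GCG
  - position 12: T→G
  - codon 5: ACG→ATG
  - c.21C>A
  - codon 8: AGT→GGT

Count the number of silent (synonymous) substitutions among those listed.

3

Codon 1: TTC (Phe) → TTG (Leu) — missense.
Codon 2: ACT (Thr) → ACA (Thr) — synonymous.
Codon 3: CCG (Pro) → GCG (Ala) — missense.
Codon 4: ACT (Thr) → ACG (Thr) — synonymous.
Codon 5: ACG (Thr) → ATG (Met) — missense.
Codon 7: TCC (Ser) → TCA (Ser) — synonymous.
Codon 8: AGT (Ser) → GGT (Gly) — missense.
Synonymous: 3 of 7.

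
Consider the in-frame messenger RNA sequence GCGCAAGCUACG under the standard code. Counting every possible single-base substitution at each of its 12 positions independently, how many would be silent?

Codon 1 (GCG, Ala): 3 synonymous substitutions.
Codon 2 (CAA, Gln): 1 synonymous substitution.
Codon 3 (GCU, Ala): 3 synonymous substitutions.
Codon 4 (ACG, Thr): 3 synonymous substitutions.
Total: 3 + 1 + 3 + 3 = 10.

10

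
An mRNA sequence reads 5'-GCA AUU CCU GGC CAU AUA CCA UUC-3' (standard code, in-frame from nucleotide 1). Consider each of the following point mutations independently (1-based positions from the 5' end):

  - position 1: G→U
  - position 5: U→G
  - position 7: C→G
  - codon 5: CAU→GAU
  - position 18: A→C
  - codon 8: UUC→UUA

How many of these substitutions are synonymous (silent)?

1

Codon 1: GCA (Ala) → UCA (Ser) — missense.
Codon 2: AUU (Ile) → AGU (Ser) — missense.
Codon 3: CCU (Pro) → GCU (Ala) — missense.
Codon 5: CAU (His) → GAU (Asp) — missense.
Codon 6: AUA (Ile) → AUC (Ile) — synonymous.
Codon 8: UUC (Phe) → UUA (Leu) — missense.
Synonymous: 1 of 6.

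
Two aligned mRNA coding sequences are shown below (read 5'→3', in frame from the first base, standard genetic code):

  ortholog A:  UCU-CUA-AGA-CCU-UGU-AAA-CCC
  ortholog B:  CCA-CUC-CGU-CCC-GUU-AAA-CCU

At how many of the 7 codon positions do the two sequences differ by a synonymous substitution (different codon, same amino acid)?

Codon 1: UCU Ser / CCA Pro — nonsynonymous.
Codon 2: CUA Leu / CUC Leu — synonymous.
Codon 3: AGA Arg / CGU Arg — synonymous.
Codon 4: CCU Pro / CCC Pro — synonymous.
Codon 5: UGU Cys / GUU Val — nonsynonymous.
Codon 6: AAA Lys / AAA Lys — identical.
Codon 7: CCC Pro / CCU Pro — synonymous.
Synonymous differences: 4.

4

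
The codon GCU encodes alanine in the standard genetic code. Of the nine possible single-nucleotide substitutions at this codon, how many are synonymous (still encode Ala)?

3

Position 1: none → 0 synonymous.
Position 2: none → 0 synonymous.
Position 3: GCC, GCA, GCG → 3 synonymous.
Total: 0 + 0 + 3 = 3.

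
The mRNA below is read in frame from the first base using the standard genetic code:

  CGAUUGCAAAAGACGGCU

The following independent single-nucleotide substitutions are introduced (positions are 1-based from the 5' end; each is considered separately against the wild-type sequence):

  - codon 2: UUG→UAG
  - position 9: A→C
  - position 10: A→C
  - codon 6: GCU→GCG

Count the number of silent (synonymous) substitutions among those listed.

1

Codon 2: UUG (Leu) → UAG (Stop) — nonsense.
Codon 3: CAA (Gln) → CAC (His) — missense.
Codon 4: AAG (Lys) → CAG (Gln) — missense.
Codon 6: GCU (Ala) → GCG (Ala) — synonymous.
Synonymous: 1 of 4.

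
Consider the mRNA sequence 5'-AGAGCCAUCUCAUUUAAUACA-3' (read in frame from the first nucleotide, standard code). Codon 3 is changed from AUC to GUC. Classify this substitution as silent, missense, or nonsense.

Position 7 falls in codon 3: AUC → Ile.
After the substitution the codon is GUC → Val.
Ile ≠ Val, so this is a missense mutation.

missense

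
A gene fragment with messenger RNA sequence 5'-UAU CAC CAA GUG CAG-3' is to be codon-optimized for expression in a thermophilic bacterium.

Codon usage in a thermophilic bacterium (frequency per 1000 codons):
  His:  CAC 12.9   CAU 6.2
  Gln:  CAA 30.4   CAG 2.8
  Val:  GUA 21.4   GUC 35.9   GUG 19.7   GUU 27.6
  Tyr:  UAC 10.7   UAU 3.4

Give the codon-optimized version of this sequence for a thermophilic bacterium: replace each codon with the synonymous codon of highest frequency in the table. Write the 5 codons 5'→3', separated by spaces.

Codon 1 (Tyr): best is UAC at 10.7.
Codon 2 (His): best is CAC at 12.9.
Codon 3 (Gln): best is CAA at 30.4.
Codon 4 (Val): best is GUC at 35.9.
Codon 5 (Gln): best is CAA at 30.4.

UAC CAC CAA GUC CAA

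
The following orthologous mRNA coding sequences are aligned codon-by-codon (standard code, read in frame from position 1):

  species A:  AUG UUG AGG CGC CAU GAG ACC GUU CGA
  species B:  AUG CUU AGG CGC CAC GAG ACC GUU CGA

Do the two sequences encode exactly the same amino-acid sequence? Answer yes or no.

Codon 1: AUG Met / AUG Met — identical.
Codon 2: UUG Leu / CUU Leu — synonymous.
Codon 3: AGG Arg / AGG Arg — identical.
Codon 4: CGC Arg / CGC Arg — identical.
Codon 5: CAU His / CAC His — synonymous.
Codon 6: GAG Glu / GAG Glu — identical.
Codon 7: ACC Thr / ACC Thr — identical.
Codon 8: GUU Val / GUU Val — identical.
Codon 9: CGA Arg / CGA Arg — identical.
Nonsynonymous differences: 0 → same protein.

yes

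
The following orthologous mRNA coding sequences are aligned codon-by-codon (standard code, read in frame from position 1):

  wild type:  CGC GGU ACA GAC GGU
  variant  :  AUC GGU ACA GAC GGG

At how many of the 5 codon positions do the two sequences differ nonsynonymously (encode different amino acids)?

1

Codon 1: CGC Arg / AUC Ile — nonsynonymous.
Codon 2: GGU Gly / GGU Gly — identical.
Codon 3: ACA Thr / ACA Thr — identical.
Codon 4: GAC Asp / GAC Asp — identical.
Codon 5: GGU Gly / GGG Gly — synonymous.
Nonsynonymous differences: 1.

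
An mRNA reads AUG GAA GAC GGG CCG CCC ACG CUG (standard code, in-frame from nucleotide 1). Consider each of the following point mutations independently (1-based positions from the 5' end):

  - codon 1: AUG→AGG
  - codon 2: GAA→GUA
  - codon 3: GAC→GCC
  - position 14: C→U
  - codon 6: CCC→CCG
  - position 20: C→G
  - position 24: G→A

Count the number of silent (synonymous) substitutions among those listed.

Codon 1: AUG (Met) → AGG (Arg) — missense.
Codon 2: GAA (Glu) → GUA (Val) — missense.
Codon 3: GAC (Asp) → GCC (Ala) — missense.
Codon 5: CCG (Pro) → CUG (Leu) — missense.
Codon 6: CCC (Pro) → CCG (Pro) — synonymous.
Codon 7: ACG (Thr) → AGG (Arg) — missense.
Codon 8: CUG (Leu) → CUA (Leu) — synonymous.
Synonymous: 2 of 7.

2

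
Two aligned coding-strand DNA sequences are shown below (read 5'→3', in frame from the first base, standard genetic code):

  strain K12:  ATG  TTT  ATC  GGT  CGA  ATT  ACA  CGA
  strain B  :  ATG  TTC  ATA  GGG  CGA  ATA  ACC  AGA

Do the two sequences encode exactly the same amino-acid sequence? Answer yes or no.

Codon 1: ATG Met / ATG Met — identical.
Codon 2: TTT Phe / TTC Phe — synonymous.
Codon 3: ATC Ile / ATA Ile — synonymous.
Codon 4: GGT Gly / GGG Gly — synonymous.
Codon 5: CGA Arg / CGA Arg — identical.
Codon 6: ATT Ile / ATA Ile — synonymous.
Codon 7: ACA Thr / ACC Thr — synonymous.
Codon 8: CGA Arg / AGA Arg — synonymous.
Nonsynonymous differences: 0 → same protein.

yes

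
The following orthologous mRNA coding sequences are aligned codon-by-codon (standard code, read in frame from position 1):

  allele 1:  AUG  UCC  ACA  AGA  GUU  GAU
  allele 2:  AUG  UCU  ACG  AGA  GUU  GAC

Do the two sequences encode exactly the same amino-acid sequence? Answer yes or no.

Codon 1: AUG Met / AUG Met — identical.
Codon 2: UCC Ser / UCU Ser — synonymous.
Codon 3: ACA Thr / ACG Thr — synonymous.
Codon 4: AGA Arg / AGA Arg — identical.
Codon 5: GUU Val / GUU Val — identical.
Codon 6: GAU Asp / GAC Asp — synonymous.
Nonsynonymous differences: 0 → same protein.

yes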